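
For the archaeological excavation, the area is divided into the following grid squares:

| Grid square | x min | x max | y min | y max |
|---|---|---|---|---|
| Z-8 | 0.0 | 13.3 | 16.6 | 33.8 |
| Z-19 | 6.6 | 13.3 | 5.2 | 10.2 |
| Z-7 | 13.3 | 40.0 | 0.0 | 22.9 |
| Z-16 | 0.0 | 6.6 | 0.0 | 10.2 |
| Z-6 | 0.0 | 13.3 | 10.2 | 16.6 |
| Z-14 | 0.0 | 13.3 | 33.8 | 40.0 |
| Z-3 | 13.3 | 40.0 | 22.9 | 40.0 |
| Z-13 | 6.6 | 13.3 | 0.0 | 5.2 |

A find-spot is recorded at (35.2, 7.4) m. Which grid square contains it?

The point has x = 35.2 and y = 7.4.
Only Z-7 satisfies 13.3 ≤ x ≤ 40.0 and 0.0 ≤ y ≤ 22.9.

Z-7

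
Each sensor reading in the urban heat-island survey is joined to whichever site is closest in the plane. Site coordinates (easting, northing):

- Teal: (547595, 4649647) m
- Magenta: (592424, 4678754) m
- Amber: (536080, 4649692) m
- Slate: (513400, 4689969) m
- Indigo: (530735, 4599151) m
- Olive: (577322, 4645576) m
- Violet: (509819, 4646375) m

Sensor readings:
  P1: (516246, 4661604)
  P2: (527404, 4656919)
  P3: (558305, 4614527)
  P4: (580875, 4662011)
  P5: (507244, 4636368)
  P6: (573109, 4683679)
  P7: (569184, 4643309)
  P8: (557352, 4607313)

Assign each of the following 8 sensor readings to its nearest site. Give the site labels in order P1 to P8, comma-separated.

Violet, Amber, Indigo, Olive, Violet, Magenta, Olive, Indigo

P1 → Violet (d²=273228770.00)
P2 → Amber (d²=127502505.00)
P3 → Indigo (d²=996526276.00)
P4 → Olive (d²=282733034.00)
P5 → Violet (d²=106770674.00)
P6 → Magenta (d²=397324850.00)
P7 → Olive (d²=71366333.00)
P8 → Indigo (d²=775082933.00)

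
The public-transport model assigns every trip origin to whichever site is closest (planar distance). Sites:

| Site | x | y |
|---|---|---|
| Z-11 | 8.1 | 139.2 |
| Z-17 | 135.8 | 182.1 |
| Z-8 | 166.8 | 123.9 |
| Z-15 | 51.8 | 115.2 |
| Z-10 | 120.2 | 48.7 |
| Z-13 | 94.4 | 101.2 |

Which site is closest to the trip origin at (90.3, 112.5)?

Squared distances to each site:
Z-11: 7469.730; Z-17: 6914.410; Z-8: 5982.210; Z-15: 1489.540; Z-10: 4964.450; Z-13: 144.500.
Minimum at Z-13.

Z-13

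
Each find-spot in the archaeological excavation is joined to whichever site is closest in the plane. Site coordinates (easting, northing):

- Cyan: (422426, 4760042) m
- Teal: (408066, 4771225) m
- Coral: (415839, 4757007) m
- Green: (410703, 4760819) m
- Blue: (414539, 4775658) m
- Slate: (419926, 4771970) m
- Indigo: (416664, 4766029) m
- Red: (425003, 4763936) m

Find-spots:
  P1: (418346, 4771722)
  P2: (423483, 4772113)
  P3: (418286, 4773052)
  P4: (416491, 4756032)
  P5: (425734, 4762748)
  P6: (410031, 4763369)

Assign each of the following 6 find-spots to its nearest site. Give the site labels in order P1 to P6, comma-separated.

Slate, Slate, Slate, Coral, Red, Green

P1 → Slate (d²=2557904.00)
P2 → Slate (d²=12672698.00)
P3 → Slate (d²=3860324.00)
P4 → Coral (d²=1375729.00)
P5 → Red (d²=1945705.00)
P6 → Green (d²=6954084.00)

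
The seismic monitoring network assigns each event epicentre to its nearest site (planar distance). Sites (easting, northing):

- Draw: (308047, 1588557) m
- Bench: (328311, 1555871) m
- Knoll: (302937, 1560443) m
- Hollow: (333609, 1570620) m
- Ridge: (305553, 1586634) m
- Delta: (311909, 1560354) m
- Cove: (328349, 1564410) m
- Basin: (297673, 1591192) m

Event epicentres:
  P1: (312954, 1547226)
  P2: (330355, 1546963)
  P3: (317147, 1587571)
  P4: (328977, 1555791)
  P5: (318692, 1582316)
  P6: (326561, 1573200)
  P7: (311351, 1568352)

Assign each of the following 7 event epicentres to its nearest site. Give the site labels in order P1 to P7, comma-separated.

P1 → Delta (d²=173436409.00)
P2 → Bench (d²=83530400.00)
P3 → Draw (d²=83782196.00)
P4 → Bench (d²=449956.00)
P5 → Draw (d²=152266106.00)
P6 → Hollow (d²=56330704.00)
P7 → Delta (d²=64279368.00)

Delta, Bench, Draw, Bench, Draw, Hollow, Delta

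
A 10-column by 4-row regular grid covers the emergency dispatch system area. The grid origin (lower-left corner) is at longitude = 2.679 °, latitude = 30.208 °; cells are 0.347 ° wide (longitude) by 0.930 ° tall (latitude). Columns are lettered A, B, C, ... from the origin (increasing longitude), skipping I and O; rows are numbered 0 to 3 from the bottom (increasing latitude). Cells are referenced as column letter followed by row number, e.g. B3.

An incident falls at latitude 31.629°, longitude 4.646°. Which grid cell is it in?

Column index: ⌊(4.646 − 2.679) / 0.347⌋ = ⌊5.669⌋ = 5 → column F
Row offset from origin: ⌊(31.629 − 30.208) / 0.930⌋ = ⌊1.528⌋ = 1 → row 1

F1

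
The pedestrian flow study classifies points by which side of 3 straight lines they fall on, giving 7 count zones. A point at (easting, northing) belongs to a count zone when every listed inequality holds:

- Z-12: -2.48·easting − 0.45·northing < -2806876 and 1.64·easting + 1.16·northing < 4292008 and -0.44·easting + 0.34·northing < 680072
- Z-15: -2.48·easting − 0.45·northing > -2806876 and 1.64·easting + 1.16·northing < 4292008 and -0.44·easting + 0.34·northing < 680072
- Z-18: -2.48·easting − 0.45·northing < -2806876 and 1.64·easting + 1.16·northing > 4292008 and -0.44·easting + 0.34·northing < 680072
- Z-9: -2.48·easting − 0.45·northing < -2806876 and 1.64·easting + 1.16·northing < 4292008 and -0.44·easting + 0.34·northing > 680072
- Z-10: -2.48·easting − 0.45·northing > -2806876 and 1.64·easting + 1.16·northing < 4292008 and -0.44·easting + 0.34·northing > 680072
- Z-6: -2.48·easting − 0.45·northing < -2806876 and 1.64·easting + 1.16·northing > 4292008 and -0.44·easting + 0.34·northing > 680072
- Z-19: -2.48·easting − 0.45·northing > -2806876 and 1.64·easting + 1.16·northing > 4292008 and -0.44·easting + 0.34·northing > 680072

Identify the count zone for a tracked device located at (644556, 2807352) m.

Z-18

-2.48·644556 − 0.45·2807352 = -2861807.280, which is < -2806876
1.64·644556 + 1.16·2807352 = 4313600.160, which is > 4292008
-0.44·644556 + 0.34·2807352 = 670895.040, which is < 680072
This sign pattern matches Z-18.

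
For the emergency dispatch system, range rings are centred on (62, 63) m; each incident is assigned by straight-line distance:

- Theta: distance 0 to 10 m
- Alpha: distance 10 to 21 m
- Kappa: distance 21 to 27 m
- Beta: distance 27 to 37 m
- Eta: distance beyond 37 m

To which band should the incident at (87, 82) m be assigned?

Distance = √((87−62)² + (82−63)²) = √(625.000 + 361.000) = 31.401 m.
27 ≤ 31.401 < 37 → Beta.

Beta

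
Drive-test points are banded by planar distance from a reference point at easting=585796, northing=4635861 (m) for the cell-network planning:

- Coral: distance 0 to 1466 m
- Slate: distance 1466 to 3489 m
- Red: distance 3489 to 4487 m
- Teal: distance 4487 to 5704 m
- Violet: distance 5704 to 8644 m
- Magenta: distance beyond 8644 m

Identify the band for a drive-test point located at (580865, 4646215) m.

Distance = √((580865−585796)² + (4646215−4635861)²) = √(24314761.000 + 107205316.000) = 11468.220 m.
8644 ≤ 11468.220 < ∞ → Magenta.

Magenta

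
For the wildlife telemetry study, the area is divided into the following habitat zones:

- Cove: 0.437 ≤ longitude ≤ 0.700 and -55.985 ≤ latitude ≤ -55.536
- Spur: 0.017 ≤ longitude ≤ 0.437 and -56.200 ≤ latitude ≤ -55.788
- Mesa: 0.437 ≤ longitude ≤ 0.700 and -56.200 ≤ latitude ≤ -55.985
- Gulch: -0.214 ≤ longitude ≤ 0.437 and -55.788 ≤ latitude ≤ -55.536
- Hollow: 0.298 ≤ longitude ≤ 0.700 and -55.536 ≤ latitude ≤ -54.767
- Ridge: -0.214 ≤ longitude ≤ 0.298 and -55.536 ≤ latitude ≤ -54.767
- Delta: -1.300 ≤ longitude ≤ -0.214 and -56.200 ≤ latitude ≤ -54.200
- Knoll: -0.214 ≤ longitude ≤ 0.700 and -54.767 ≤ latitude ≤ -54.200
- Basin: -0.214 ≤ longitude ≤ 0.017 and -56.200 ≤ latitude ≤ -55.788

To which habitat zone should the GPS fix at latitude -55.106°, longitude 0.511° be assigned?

Hollow

The point has longitude = 0.511 and latitude = -55.106.
Only Hollow satisfies 0.298 ≤ longitude ≤ 0.700 and -55.536 ≤ latitude ≤ -54.767.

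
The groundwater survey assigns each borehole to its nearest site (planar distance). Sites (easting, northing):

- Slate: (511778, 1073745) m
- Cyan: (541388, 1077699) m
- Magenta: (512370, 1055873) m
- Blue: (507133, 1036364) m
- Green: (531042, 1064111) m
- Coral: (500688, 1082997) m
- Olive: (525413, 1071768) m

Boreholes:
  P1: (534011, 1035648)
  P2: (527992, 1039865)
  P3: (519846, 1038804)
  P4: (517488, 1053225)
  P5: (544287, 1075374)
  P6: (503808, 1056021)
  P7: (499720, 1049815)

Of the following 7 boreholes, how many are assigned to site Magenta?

P1 → Blue
P2 → Blue
P3 → Blue
P4 → Magenta
P5 → Cyan
P6 → Magenta
P7 → Magenta
3 of the 7 go to Magenta.

3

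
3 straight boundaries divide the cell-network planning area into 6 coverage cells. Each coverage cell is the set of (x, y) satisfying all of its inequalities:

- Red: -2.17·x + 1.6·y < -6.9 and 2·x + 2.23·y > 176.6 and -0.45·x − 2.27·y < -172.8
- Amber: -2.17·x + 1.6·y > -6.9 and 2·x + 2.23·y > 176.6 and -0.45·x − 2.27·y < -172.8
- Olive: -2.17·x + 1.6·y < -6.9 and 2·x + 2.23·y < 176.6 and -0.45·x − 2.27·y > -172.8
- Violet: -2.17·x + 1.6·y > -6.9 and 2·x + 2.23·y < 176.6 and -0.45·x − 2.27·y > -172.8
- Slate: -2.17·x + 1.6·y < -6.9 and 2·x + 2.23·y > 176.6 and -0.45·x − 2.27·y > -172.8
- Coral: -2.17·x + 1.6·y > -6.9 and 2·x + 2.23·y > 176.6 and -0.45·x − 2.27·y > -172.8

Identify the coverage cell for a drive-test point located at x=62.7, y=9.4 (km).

Olive

-2.17·62.7 + 1.6·9.4 = -121.019, which is < -6.9
2·62.7 + 2.23·9.4 = 146.362, which is < 176.6
-0.45·62.7 − 2.27·9.4 = -49.553, which is > -172.8
This sign pattern matches Olive.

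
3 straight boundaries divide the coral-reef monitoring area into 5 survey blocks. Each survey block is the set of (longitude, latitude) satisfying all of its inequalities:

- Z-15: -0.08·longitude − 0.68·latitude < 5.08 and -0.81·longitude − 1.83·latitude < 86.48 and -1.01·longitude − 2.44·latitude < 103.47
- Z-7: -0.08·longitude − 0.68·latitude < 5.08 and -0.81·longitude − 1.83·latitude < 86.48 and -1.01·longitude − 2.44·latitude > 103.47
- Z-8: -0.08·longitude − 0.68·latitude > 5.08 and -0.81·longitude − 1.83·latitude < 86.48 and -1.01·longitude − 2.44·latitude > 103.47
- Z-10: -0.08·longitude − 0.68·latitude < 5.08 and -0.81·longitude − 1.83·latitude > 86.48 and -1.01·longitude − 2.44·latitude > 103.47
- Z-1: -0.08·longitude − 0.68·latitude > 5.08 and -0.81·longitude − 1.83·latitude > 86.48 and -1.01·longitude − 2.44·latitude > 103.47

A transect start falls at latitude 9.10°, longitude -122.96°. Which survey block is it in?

Z-15

-0.08·-122.96 − 0.68·9.10 = 3.649, which is < 5.08
-0.81·-122.96 − 1.83·9.10 = 82.945, which is < 86.48
-1.01·-122.96 − 2.44·9.10 = 101.986, which is < 103.47
This sign pattern matches Z-15.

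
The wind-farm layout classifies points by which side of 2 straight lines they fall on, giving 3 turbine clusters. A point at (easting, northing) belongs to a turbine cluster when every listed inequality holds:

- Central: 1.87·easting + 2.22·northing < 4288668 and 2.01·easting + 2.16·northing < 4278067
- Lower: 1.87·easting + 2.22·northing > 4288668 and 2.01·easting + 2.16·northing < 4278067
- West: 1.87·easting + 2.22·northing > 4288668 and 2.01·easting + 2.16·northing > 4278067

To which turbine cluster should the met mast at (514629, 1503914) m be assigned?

1.87·514629 + 2.22·1503914 = 4301045.310, which is > 4288668
2.01·514629 + 2.16·1503914 = 4282858.530, which is > 4278067
This sign pattern matches West.

West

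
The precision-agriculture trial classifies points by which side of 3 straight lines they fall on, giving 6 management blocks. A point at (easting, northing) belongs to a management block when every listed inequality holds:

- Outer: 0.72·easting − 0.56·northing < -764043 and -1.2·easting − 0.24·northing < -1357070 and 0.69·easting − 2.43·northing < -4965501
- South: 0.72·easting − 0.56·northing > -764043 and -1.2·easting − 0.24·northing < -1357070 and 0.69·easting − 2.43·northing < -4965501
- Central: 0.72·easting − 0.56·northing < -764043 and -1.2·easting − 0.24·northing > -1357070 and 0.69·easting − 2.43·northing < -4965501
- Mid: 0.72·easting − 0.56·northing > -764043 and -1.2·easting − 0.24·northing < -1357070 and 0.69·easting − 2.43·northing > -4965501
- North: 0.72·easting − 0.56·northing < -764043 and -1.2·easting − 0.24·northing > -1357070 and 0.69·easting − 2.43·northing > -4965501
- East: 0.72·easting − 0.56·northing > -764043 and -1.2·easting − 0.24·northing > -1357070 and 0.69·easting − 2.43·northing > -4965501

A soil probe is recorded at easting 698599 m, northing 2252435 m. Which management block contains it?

0.72·698599 − 0.56·2252435 = -758372.320, which is > -764043
-1.2·698599 − 0.24·2252435 = -1378903.200, which is < -1357070
0.69·698599 − 2.43·2252435 = -4991383.740, which is < -4965501
This sign pattern matches South.

South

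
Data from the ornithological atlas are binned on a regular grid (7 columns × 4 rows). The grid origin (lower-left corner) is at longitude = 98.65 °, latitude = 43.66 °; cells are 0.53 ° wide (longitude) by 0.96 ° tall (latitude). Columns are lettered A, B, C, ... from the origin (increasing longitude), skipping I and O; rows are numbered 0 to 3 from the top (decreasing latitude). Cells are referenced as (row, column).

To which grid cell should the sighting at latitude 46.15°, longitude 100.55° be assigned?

Column index: ⌊(100.55 − 98.65) / 0.53⌋ = ⌊3.585⌋ = 3 → column D
Row offset from origin: ⌊(46.15 − 43.66) / 0.96⌋ = ⌊2.594⌋ = 2 → row 1 (counted from top)

(1, D)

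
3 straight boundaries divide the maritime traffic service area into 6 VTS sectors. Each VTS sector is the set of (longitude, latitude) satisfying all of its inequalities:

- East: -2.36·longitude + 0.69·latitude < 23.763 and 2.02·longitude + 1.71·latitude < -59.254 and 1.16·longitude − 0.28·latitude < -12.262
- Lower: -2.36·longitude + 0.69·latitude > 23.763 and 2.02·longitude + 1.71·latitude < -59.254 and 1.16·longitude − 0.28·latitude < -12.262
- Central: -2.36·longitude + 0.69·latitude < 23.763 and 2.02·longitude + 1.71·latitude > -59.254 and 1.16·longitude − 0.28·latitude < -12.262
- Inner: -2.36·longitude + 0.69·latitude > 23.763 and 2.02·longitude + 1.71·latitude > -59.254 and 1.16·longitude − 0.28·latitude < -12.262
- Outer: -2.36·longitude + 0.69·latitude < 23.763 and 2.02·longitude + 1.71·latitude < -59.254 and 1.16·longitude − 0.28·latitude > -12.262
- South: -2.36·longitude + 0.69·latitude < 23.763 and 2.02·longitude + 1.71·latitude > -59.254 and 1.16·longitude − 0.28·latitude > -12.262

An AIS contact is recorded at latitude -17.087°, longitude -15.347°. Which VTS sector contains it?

Lower

-2.36·-15.347 + 0.69·-17.087 = 24.429, which is > 23.763
2.02·-15.347 + 1.71·-17.087 = -60.220, which is < -59.254
1.16·-15.347 − 0.28·-17.087 = -13.018, which is < -12.262
This sign pattern matches Lower.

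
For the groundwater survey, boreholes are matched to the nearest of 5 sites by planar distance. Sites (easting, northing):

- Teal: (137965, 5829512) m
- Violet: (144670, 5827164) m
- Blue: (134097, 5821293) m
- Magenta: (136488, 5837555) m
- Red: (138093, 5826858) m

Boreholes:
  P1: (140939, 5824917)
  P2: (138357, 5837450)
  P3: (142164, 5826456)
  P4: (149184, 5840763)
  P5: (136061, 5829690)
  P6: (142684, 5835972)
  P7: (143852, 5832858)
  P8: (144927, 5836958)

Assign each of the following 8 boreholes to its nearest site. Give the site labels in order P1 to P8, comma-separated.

Red, Magenta, Violet, Magenta, Teal, Magenta, Violet, Magenta

P1 → Red (d²=11867197.00)
P2 → Magenta (d²=3504186.00)
P3 → Violet (d²=6781300.00)
P4 → Magenta (d²=171479680.00)
P5 → Teal (d²=3656900.00)
P6 → Magenta (d²=40896305.00)
P7 → Violet (d²=33090760.00)
P8 → Magenta (d²=71573130.00)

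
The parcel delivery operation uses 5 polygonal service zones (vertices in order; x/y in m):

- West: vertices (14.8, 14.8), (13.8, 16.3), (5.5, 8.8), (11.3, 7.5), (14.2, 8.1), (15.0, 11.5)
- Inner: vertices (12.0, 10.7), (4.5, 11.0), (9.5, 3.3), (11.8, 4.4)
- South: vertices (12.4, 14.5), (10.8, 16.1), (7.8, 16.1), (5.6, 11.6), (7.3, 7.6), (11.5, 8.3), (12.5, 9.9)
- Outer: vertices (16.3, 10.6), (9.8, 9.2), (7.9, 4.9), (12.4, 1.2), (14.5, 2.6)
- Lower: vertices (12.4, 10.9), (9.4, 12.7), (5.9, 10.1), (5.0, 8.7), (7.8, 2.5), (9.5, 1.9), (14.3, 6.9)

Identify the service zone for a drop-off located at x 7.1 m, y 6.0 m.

Lower

Cast a ray rightward from (7.1, 6.0). For each polygon, the edges (by vertex number in listed order) whose endpoints lie on opposite sides of y = 6.0, where each meets that height, and whether that is right or left of the point:
West: no edge straddles that height → 0 crossings.
Inner: 2–3 at x≈7.75 (right), 4–1 at x≈11.85 (right) → 2 crossings.
South: no edge straddles that height → 0 crossings.
Outer: 2–3 at x≈8.39 (right), 5–1 at x≈15.27 (right) → 2 crossings.
Lower: 4–5 at x≈6.22 (left), 6–7 at x≈13.44 (right) → 1 crossing.
Only Lower has an odd count, so the point is inside Lower.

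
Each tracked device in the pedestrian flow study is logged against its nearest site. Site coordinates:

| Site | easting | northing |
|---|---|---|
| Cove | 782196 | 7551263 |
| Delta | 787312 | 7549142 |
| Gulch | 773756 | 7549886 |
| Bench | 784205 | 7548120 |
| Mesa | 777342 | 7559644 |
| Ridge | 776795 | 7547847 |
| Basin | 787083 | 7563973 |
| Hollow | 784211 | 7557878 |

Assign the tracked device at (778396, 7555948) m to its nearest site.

Mesa

Squared distances to each site:
Cove: 36389225.000; Delta: 125816692.000; Gulch: 58277444.000; Bench: 95022065.000; Mesa: 14771332.000; Ridge: 68189402.000; Basin: 139864594.000; Hollow: 37539125.000.
Minimum at Mesa.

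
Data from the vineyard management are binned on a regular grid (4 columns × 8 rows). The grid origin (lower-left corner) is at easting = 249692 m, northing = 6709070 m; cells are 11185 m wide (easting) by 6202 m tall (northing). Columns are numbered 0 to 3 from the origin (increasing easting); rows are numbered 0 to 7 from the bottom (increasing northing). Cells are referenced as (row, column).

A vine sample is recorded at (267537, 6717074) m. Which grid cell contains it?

(1, 1)

Column index: ⌊(267537 − 249692) / 11185⌋ = ⌊1.595⌋ = 1
Row offset from origin: ⌊(6717074 − 6709070) / 6202⌋ = ⌊1.291⌋ = 1 → row 1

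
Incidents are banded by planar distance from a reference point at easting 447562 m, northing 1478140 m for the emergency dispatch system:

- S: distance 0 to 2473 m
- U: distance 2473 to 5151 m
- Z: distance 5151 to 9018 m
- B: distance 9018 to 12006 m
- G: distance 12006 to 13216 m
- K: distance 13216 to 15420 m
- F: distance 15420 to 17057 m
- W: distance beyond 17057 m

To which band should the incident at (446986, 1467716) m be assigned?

Distance = √((446986−447562)² + (1467716−1478140)²) = √(331776.000 + 108659776.000) = 10439.902 m.
9018 ≤ 10439.902 < 12006 → B.

B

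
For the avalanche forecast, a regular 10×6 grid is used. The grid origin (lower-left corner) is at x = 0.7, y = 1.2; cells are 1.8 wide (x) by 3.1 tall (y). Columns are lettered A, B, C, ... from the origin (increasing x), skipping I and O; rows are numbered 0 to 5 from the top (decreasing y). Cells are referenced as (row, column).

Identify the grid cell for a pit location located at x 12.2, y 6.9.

Column index: ⌊(12.2 − 0.7) / 1.8⌋ = ⌊6.389⌋ = 6 → column G
Row offset from origin: ⌊(6.9 − 1.2) / 3.1⌋ = ⌊1.839⌋ = 1 → row 4 (counted from top)

(4, G)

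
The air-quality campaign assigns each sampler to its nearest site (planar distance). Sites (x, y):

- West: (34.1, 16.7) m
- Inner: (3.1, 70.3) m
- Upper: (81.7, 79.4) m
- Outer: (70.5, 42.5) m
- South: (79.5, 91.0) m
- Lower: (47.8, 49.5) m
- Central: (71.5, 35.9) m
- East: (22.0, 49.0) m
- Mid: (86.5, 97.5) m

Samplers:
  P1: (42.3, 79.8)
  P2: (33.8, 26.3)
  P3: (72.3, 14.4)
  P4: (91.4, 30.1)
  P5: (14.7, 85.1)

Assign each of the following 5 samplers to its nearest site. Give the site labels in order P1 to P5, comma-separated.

Lower, West, Central, Central, Inner

P1 → Lower (d²=948.34)
P2 → West (d²=92.25)
P3 → Central (d²=462.89)
P4 → Central (d²=429.65)
P5 → Inner (d²=353.60)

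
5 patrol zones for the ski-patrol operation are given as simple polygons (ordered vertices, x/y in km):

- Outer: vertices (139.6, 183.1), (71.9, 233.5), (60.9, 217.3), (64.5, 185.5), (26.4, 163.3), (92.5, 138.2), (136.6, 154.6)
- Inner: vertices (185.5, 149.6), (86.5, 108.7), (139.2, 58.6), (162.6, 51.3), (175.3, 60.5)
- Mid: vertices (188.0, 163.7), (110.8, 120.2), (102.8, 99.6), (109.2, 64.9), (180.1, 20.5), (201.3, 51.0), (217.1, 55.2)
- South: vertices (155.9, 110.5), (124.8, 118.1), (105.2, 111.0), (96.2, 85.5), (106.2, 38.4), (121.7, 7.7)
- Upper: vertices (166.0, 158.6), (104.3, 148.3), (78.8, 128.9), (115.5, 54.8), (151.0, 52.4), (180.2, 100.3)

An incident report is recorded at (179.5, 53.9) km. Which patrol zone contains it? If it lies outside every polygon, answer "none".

Cast a ray rightward from (179.5, 53.9). For each polygon, the edges (by vertex number in listed order) whose endpoints lie on opposite sides of y = 53.9, where each meets that height, and whether that is right or left of the point:
Outer: no edge straddles that height → 0 crossings.
Inner: 3–4 at x≈154.27 (left), 4–5 at x≈166.19 (left) → 0 crossings.
Mid: 4–5 at x≈126.77 (left), 6–7 at x≈212.21 (right) → 1 crossing.
South: 4–5 at x≈102.91 (left), 6–1 at x≈137.07 (left) → 0 crossings.
Upper: 4–5 at x≈128.81 (left), 5–6 at x≈151.91 (left) → 0 crossings.
Only Mid has an odd count, so the point is inside Mid.

Mid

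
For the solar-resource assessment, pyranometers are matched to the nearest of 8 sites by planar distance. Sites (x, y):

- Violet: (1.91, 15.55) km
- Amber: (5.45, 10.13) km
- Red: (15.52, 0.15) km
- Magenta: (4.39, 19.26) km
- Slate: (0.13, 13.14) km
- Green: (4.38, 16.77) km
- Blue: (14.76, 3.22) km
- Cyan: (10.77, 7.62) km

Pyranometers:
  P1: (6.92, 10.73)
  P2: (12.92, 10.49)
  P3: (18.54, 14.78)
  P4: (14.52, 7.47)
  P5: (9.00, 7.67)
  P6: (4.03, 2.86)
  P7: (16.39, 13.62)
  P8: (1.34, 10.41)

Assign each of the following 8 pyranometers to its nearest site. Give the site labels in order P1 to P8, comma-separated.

Amber, Cyan, Cyan, Cyan, Cyan, Amber, Cyan, Slate

P1 → Amber (d²=2.52)
P2 → Cyan (d²=12.86)
P3 → Cyan (d²=111.64)
P4 → Cyan (d²=14.09)
P5 → Cyan (d²=3.14)
P6 → Amber (d²=54.87)
P7 → Cyan (d²=67.58)
P8 → Slate (d²=8.92)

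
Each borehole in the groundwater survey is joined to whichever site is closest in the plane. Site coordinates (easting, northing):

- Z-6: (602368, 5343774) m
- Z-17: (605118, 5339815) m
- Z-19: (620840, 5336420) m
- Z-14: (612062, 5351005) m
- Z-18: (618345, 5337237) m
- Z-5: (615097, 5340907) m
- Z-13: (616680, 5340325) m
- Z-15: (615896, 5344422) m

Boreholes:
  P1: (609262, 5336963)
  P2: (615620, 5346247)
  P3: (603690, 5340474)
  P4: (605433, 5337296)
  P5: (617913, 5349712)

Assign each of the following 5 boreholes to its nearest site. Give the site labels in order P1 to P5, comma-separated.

P1 → Z-17 (d²=25306640.00)
P2 → Z-15 (d²=3406801.00)
P3 → Z-17 (d²=2473465.00)
P4 → Z-17 (d²=6444586.00)
P5 → Z-15 (d²=32052389.00)

Z-17, Z-15, Z-17, Z-17, Z-15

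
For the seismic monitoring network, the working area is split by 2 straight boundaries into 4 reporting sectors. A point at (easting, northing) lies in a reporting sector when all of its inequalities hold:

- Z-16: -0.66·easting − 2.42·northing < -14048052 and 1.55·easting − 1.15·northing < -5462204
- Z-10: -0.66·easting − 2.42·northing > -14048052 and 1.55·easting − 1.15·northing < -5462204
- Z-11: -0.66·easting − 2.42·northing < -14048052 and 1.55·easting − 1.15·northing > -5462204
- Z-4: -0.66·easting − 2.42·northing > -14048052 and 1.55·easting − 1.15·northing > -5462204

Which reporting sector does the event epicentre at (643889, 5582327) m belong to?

-0.66·643889 − 2.42·5582327 = -13934198.080, which is > -14048052
1.55·643889 − 1.15·5582327 = -5421648.100, which is > -5462204
This sign pattern matches Z-4.

Z-4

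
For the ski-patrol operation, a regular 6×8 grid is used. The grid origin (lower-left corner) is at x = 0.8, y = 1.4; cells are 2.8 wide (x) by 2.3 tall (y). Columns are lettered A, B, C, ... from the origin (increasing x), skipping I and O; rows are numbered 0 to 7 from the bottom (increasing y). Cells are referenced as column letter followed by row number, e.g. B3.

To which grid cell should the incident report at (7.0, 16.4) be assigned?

Column index: ⌊(7.0 − 0.8) / 2.8⌋ = ⌊2.214⌋ = 2 → column C
Row offset from origin: ⌊(16.4 − 1.4) / 2.3⌋ = ⌊6.522⌋ = 6 → row 6

C6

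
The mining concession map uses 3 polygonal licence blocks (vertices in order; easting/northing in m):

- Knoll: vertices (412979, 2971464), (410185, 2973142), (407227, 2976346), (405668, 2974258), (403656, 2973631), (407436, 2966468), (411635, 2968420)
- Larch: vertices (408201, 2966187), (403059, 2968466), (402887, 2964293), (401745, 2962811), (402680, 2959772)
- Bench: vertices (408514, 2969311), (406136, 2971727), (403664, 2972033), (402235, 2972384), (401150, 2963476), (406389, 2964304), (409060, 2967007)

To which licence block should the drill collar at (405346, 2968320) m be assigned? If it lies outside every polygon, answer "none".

Bench

Cast a ray rightward from (405346, 2968320). For each polygon, the edges (by vertex number in listed order) whose endpoints lie on opposite sides of northing = 2968320, where each meets that height, and whether that is right or left of the point:
Knoll: 5–6 at easting≈406458.7 (right), 6–7 at easting≈411419.9 (right) → 2 crossings.
Larch: 1–2 at easting≈403388.4 (left), 2–3 at easting≈403053.0 (left) → 0 crossings.
Bench: 4–5 at easting≈401740.0 (left), 7–1 at easting≈408748.8 (right) → 1 crossing.
Only Bench has an odd count, so the point is inside Bench.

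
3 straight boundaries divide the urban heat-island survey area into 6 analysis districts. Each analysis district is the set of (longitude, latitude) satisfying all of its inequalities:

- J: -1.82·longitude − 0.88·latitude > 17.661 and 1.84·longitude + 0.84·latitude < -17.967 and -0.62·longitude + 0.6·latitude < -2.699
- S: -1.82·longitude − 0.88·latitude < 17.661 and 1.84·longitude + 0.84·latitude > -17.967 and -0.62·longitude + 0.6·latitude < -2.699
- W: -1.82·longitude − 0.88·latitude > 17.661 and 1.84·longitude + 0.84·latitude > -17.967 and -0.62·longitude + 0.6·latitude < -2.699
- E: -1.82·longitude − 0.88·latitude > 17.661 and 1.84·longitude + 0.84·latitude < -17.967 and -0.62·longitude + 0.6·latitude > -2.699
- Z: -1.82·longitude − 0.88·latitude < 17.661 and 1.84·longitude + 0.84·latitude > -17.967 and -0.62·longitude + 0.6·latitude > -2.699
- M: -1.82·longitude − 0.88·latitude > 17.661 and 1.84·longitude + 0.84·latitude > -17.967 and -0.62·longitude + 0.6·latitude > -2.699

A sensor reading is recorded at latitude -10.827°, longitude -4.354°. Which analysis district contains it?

-1.82·-4.354 − 0.88·-10.827 = 17.452, which is < 17.661
1.84·-4.354 + 0.84·-10.827 = -17.106, which is > -17.967
-0.62·-4.354 + 0.6·-10.827 = -3.797, which is < -2.699
This sign pattern matches S.

S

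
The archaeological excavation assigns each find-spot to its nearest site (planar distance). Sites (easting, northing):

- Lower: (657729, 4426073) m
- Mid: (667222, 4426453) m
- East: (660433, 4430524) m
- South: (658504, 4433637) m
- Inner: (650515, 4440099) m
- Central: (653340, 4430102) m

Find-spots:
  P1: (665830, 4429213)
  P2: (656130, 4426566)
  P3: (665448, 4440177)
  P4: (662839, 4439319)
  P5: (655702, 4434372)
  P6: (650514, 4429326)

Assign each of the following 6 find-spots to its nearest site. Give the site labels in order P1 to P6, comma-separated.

P1 → Mid (d²=9555264.00)
P2 → Lower (d²=2799850.00)
P3 → South (d²=90990736.00)
P4 → South (d²=51077349.00)
P5 → South (d²=8391429.00)
P6 → Central (d²=8588452.00)

Mid, Lower, South, South, South, Central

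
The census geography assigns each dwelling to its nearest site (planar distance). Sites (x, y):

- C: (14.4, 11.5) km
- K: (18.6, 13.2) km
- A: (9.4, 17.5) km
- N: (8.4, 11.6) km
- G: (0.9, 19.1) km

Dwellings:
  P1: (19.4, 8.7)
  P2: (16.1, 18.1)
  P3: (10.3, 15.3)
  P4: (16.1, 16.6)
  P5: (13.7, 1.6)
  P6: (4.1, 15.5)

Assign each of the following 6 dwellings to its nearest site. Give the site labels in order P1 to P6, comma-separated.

K, K, A, K, C, G

P1 → K (d²=20.89)
P2 → K (d²=30.26)
P3 → A (d²=5.65)
P4 → K (d²=17.81)
P5 → C (d²=98.50)
P6 → G (d²=23.20)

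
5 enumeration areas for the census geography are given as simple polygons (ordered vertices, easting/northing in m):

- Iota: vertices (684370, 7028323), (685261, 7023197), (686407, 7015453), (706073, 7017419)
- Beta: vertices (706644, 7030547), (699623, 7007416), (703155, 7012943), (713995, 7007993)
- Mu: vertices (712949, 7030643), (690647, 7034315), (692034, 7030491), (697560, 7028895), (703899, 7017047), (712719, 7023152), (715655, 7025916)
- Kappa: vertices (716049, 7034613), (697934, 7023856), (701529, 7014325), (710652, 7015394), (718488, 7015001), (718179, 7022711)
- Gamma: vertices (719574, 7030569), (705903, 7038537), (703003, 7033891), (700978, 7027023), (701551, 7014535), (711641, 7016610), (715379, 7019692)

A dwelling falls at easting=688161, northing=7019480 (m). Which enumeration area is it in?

Iota

Cast a ray rightward from (688161, 7019480). For each polygon, the edges (by vertex number in listed order) whose endpoints lie on opposite sides of northing = 7019480, where each meets that height, and whether that is right or left of the point:
Iota: 2–3 at easting≈685811.1 (left), 4–1 at easting≈701970.8 (right) → 1 crossing.
Beta: 1–2 at easting≈703284.8 (right), 4–1 at easting≈710251.1 (right) → 2 crossings.
Mu: 4–5 at easting≈702597.3 (right), 5–6 at easting≈707414.0 (right) → 2 crossings.
Kappa: 2–3 at easting≈699584.6 (right), 5–6 at easting≈718308.5 (right) → 2 crossings.
Gamma: 4–5 at easting≈701324.1 (right), 6–7 at easting≈715121.9 (right) → 2 crossings.
Only Iota has an odd count, so the point is inside Iota.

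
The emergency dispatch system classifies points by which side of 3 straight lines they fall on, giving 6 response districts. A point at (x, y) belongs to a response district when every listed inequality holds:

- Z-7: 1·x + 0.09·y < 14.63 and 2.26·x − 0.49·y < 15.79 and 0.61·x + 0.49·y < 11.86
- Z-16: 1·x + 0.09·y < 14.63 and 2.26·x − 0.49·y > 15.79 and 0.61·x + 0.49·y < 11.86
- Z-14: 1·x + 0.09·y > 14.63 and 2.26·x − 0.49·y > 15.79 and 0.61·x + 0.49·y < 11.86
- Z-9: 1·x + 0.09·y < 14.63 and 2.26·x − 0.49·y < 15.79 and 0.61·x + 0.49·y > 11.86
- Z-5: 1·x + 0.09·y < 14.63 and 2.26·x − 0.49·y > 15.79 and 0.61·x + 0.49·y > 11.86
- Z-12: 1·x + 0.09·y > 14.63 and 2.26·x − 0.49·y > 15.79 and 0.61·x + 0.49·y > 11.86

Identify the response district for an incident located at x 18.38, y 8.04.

Z-12

1·18.38 + 0.09·8.04 = 19.104, which is > 14.63
2.26·18.38 − 0.49·8.04 = 37.599, which is > 15.79
0.61·18.38 + 0.49·8.04 = 15.151, which is > 11.86
This sign pattern matches Z-12.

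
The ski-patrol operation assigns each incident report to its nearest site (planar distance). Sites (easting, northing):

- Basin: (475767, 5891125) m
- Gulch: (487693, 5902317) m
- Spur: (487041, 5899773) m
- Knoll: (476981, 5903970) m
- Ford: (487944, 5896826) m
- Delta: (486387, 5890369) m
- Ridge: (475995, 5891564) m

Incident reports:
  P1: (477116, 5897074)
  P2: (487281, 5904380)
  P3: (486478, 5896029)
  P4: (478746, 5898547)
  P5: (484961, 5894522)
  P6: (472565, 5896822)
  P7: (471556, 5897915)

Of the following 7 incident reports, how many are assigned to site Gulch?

P1 → Ridge
P2 → Gulch
P3 → Ford
P4 → Knoll
P5 → Ford
P6 → Ridge
P7 → Ridge
1 of the 7 goes to Gulch.

1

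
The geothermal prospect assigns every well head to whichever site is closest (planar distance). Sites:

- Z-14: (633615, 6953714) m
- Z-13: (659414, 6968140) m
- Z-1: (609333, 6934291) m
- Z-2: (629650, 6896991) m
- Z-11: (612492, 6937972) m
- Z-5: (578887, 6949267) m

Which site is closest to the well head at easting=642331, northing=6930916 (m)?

Squared distances to each site:
Z-14: 595717460.000; Z-13: 1677455065.000; Z-1: 1100258629.000; Z-2: 1311713386.000; Z-11: 940153057.000; Z-5: 4361900337.000.
Minimum at Z-14.

Z-14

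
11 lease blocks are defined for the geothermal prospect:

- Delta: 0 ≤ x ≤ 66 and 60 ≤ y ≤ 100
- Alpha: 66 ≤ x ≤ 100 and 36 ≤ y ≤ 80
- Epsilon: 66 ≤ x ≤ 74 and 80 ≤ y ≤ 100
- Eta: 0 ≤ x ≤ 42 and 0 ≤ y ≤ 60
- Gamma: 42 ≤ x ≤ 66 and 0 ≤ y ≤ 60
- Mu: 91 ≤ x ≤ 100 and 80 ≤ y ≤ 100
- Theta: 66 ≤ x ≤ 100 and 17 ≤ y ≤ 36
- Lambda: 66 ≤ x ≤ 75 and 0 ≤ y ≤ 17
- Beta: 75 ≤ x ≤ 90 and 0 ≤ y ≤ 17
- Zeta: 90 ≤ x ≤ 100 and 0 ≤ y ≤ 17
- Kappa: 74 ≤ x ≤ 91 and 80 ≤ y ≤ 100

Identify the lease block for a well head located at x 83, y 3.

Beta

The point has x = 83 and y = 3.
Only Beta satisfies 75 ≤ x ≤ 90 and 0 ≤ y ≤ 17.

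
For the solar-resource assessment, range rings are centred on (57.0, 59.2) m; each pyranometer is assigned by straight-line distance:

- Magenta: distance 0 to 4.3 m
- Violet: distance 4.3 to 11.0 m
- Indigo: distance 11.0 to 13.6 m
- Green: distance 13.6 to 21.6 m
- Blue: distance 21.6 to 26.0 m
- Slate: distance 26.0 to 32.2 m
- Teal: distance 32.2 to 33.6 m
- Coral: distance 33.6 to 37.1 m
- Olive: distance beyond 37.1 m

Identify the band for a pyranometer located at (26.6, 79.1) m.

Distance = √((26.6−57.0)² + (79.1−59.2)²) = √(924.160 + 396.010) = 36.334 m.
33.6 ≤ 36.334 < 37.1 → Coral.

Coral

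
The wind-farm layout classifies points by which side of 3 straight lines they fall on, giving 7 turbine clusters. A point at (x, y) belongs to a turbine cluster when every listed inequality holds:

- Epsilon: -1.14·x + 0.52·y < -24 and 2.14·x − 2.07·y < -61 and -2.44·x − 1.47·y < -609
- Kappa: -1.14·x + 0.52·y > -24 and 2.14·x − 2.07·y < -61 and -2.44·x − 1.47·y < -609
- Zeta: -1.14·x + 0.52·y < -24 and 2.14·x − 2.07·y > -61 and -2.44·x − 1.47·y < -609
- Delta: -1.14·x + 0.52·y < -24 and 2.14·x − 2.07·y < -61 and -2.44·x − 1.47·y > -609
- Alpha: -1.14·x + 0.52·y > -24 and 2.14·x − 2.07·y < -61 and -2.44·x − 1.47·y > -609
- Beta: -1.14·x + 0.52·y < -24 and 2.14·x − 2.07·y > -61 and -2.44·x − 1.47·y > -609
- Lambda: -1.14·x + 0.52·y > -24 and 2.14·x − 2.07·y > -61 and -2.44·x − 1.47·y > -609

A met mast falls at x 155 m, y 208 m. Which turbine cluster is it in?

-1.14·155 + 0.52·208 = -68.540, which is < -24
2.14·155 − 2.07·208 = -98.860, which is < -61
-2.44·155 − 1.47·208 = -683.960, which is < -609
This sign pattern matches Epsilon.

Epsilon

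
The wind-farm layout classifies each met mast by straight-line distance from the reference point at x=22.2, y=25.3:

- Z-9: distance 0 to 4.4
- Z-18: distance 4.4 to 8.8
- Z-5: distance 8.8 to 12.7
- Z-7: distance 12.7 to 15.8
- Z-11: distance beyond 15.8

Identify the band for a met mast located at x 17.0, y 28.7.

Distance = √((17.0−22.2)² + (28.7−25.3)²) = √(27.040 + 11.560) = 6.213.
4.4 ≤ 6.213 < 8.8 → Z-18.

Z-18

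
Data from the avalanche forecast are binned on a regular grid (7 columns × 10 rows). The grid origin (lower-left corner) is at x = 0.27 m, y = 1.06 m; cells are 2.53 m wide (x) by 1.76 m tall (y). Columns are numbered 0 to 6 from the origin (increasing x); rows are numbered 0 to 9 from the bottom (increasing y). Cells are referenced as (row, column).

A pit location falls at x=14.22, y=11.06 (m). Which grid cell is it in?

Column index: ⌊(14.22 − 0.27) / 2.53⌋ = ⌊5.514⌋ = 5
Row offset from origin: ⌊(11.06 − 1.06) / 1.76⌋ = ⌊5.682⌋ = 5 → row 5

(5, 5)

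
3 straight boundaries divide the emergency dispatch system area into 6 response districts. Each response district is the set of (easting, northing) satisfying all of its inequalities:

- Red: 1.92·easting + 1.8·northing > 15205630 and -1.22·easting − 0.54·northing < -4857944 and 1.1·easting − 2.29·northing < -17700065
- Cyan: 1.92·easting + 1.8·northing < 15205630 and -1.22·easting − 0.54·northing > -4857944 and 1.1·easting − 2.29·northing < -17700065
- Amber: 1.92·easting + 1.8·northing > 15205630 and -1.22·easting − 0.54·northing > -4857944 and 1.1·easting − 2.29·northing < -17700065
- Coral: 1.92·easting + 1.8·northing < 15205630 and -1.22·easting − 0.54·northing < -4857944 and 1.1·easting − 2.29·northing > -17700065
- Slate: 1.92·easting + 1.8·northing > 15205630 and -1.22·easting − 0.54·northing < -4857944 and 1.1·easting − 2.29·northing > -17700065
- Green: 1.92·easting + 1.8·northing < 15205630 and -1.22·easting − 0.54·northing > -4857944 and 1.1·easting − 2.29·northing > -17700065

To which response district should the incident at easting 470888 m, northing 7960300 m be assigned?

Red

1.92·470888 + 1.8·7960300 = 15232644.960, which is > 15205630
-1.22·470888 − 0.54·7960300 = -4873045.360, which is < -4857944
1.1·470888 − 2.29·7960300 = -17711110.200, which is < -17700065
This sign pattern matches Red.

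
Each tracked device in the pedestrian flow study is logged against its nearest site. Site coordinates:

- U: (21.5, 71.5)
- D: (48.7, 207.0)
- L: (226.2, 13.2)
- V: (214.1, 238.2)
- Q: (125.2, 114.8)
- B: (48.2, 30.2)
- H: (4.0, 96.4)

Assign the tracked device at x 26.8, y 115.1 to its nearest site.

Squared distances to each site:
U: 1929.050; D: 8925.220; L: 50143.970; V: 50234.900; Q: 9682.650; B: 7665.970; H: 869.530.
Minimum at H.

H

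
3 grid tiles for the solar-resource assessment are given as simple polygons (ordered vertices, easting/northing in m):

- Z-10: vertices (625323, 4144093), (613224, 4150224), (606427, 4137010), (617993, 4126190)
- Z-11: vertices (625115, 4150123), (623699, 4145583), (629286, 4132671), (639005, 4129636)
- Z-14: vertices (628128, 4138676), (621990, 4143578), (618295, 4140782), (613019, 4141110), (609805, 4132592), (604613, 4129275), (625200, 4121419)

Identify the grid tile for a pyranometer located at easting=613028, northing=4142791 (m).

Cast a ray rightward from (613028, 4142791). For each polygon, the edges (by vertex number in listed order) whose endpoints lie on opposite sides of northing = 4142791, where each meets that height, and whether that is right or left of the point:
Z-10: 2–3 at easting≈609400.6 (left), 4–1 at easting≈624789.9 (right) → 1 crossing.
Z-11: 2–3 at easting≈624907.1 (right), 4–1 at easting≈630086.0 (right) → 2 crossings.
Z-14: 1–2 at easting≈622975.4 (right), 2–3 at easting≈620950.0 (right) → 2 crossings.
Only Z-10 has an odd count, so the point is inside Z-10.

Z-10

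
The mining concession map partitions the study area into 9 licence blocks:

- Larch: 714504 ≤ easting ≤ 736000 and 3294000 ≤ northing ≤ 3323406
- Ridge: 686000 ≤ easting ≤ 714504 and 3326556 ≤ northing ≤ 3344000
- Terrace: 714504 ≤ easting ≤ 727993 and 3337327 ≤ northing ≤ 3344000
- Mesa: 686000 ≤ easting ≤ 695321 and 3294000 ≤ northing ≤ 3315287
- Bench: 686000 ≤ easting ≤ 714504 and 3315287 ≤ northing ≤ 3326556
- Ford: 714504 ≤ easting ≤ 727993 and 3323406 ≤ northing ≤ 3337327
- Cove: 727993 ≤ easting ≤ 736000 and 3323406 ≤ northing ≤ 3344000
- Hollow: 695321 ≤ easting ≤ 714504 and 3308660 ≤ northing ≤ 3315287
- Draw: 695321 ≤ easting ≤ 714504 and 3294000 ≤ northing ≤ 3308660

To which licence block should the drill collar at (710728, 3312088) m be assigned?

The point has easting = 710728 and northing = 3312088.
Only Hollow satisfies 695321 ≤ easting ≤ 714504 and 3308660 ≤ northing ≤ 3315287.

Hollow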